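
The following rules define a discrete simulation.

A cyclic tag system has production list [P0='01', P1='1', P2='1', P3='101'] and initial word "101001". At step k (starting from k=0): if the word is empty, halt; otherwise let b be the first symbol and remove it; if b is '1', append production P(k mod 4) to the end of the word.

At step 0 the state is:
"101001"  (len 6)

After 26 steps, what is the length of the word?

9

t=0: "101001"  (len 6)
t=1: "0100101"  (len 7)
t=2: "100101"  (len 6)
t=3: "001011"  (len 6)
t=4: "01011"  (len 5)
t=5: "1011"  (len 4)
t=6: "0111"  (len 4)
t=7: "111"  (len 3)
t=8: "11101"  (len 5)
t=9: "110101"  (len 6)
t=10: "101011"  (len 6)
t=11: "010111"  (len 6)
t=12: "10111"  (len 5)
t=13: "011101"  (len 6)
t=14: "11101"  (len 5)
t=15: "11011"  (len 5)
t=16: "1011101"  (len 7)
t=17: "01110101"  (len 8)
t=18: "1110101"  (len 7)
t=19: "1101011"  (len 7)
t=20: "101011101"  (len 9)
t=21: "0101110101"  (len 10)
t=22: "101110101"  (len 9)
t=23: "011101011"  (len 9)
t=24: "11101011"  (len 8)
t=25: "110101101"  (len 9)
t=26: "101011011"  (len 9)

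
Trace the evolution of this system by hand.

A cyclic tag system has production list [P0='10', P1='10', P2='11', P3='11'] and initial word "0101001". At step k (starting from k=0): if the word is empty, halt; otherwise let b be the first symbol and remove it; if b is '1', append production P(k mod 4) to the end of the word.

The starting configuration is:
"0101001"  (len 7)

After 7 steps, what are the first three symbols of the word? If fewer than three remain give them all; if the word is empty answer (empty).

k=0  "0101001"  (len 7)
k=1  "101001"  (len 6)
k=2  "0100110"  (len 7)
k=3  "100110"  (len 6)
k=4  "0011011"  (len 7)
k=5  "011011"  (len 6)
k=6  "11011"  (len 5)
k=7  "101111"  (len 6)

101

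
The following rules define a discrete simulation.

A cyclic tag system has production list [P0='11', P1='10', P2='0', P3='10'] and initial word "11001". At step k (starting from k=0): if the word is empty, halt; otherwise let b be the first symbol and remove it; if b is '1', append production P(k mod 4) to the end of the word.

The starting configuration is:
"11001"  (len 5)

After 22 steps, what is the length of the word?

gen 0: "11001"  (len 5)
gen 1: "100111"  (len 6)
gen 2: "0011110"  (len 7)
gen 3: "011110"  (len 6)
gen 4: "11110"  (len 5)
gen 5: "111011"  (len 6)
gen 6: "1101110"  (len 7)
gen 7: "1011100"  (len 7)
gen 8: "01110010"  (len 8)
gen 9: "1110010"  (len 7)
gen 10: "11001010"  (len 8)
gen 11: "10010100"  (len 8)
gen 12: "001010010"  (len 9)
gen 13: "01010010"  (len 8)
gen 14: "1010010"  (len 7)
gen 15: "0100100"  (len 7)
gen 16: "100100"  (len 6)
gen 17: "0010011"  (len 7)
gen 18: "010011"  (len 6)
gen 19: "10011"  (len 5)
gen 20: "001110"  (len 6)
gen 21: "01110"  (len 5)
gen 22: "1110"  (len 4)

4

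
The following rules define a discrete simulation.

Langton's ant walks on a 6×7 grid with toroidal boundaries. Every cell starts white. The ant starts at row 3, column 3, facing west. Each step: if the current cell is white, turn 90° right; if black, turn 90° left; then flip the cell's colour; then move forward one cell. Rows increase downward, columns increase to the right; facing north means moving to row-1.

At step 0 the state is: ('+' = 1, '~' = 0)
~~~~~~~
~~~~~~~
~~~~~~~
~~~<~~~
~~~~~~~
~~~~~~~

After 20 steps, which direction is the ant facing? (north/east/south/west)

east

0) ~~~~~~~
~~~~~~~
~~~~~~~
~~~<~~~
~~~~~~~
~~~~~~~
1) ~~~~~~~
~~~~~~~
~~~^~~~
~~~+~~~
~~~~~~~
~~~~~~~
2) ~~~~~~~
~~~~~~~
~~~+>~~
~~~+~~~
~~~~~~~
~~~~~~~
3) ~~~~~~~
~~~~~~~
~~~++~~
~~~+v~~
~~~~~~~
~~~~~~~
4) ~~~~~~~
~~~~~~~
~~~++~~
~~~<+~~
~~~~~~~
~~~~~~~
5) ~~~~~~~
~~~~~~~
~~~++~~
~~~~+~~
~~~v~~~
~~~~~~~
6) ~~~~~~~
~~~~~~~
~~~++~~
~~~~+~~
~~<+~~~
~~~~~~~
7) ~~~~~~~
~~~~~~~
~~~++~~
~~^~+~~
~~++~~~
~~~~~~~
8) ~~~~~~~
~~~~~~~
~~~++~~
~~+>+~~
~~++~~~
~~~~~~~
9) ~~~~~~~
~~~~~~~
~~~++~~
~~+++~~
~~+v~~~
~~~~~~~
10) ~~~~~~~
~~~~~~~
~~~++~~
~~+++~~
~~+~>~~
~~~~~~~
11) ~~~~~~~
~~~~~~~
~~~++~~
~~+++~~
~~+~+~~
~~~~v~~
12) ~~~~~~~
~~~~~~~
~~~++~~
~~+++~~
~~+~+~~
~~~<+~~
13) ~~~~~~~
~~~~~~~
~~~++~~
~~+++~~
~~+^+~~
~~~++~~
14) ~~~~~~~
~~~~~~~
~~~++~~
~~+++~~
~~++>~~
~~~++~~
15) ~~~~~~~
~~~~~~~
~~~++~~
~~++^~~
~~++~~~
~~~++~~
16) ~~~~~~~
~~~~~~~
~~~++~~
~~+<~~~
~~++~~~
~~~++~~
17) ~~~~~~~
~~~~~~~
~~~++~~
~~+~~~~
~~+v~~~
~~~++~~
18) ~~~~~~~
~~~~~~~
~~~++~~
~~+~~~~
~~+~>~~
~~~++~~
19) ~~~~~~~
~~~~~~~
~~~++~~
~~+~~~~
~~+~+~~
~~~+v~~
20) ~~~~~~~
~~~~~~~
~~~++~~
~~+~~~~
~~+~+~~
~~~+~>~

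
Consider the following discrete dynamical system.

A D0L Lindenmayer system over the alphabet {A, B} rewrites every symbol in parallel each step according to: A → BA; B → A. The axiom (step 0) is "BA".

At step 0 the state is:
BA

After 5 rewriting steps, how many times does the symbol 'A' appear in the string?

0) BA
1) ABA
2) BAABA
3) ABABAABA
4) BAABAABABAABA
5) ABABAABABAABAABABAABA

13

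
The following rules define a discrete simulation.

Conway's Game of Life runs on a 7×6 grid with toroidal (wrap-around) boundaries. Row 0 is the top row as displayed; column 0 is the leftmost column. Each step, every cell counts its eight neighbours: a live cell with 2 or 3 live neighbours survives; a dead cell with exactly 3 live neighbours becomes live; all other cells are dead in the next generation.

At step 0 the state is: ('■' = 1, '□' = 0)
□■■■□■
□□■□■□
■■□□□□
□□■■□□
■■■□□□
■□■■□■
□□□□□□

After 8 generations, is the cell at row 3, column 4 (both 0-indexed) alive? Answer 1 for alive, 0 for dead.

t=0: □■■■□■
□□■□■□
■■□□□□
□□■■□□
■■■□□□
■□■■□■
□□□□□□
t=1: □■■■■□
□□□□■■
□■□□□□
□□□■□□
■□□□■■
■□■■□■
□□□□□■
t=2: ■□■■□□
■■□□■■
□□□□■□
■□□□■■
■■■□□□
□■□■□□
□□□□□■
t=3: □□■■□□
■■■□■□
□■□■□□
■□□■■□
□□■■■□
□■□□□□
■■□■■□
t=4: □□□□□□
■□□□■□
□□□□□□
□■□□□■
□■■□■■
■■□□□■
■■□■■□
t=5: ■■□■■□
□□□□□□
■□□□□■
□■■□■■
□□■□■□
□□□□□□
□■■□■□
t=6: ■■□■■■
□■□□■□
■■□□■■
□■■□■□
□■■□■■
□■■□□□
■■■□■■
t=7: □□□□□□
□□□□□□
□□□□■□
□□□□□□
□□□□■■
□□□□□□
□□□□□□
t=8: □□□□□□
□□□□□□
□□□□□□
□□□□■■
□□□□□□
□□□□□□
□□□□□□

1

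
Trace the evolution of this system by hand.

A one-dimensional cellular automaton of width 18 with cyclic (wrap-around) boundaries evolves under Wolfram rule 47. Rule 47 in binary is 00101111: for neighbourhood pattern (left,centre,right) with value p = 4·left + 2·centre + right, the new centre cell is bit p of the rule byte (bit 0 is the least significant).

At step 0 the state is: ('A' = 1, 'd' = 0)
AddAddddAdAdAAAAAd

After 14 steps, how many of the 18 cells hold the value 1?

6

gen 0: AddAddddAdAdAAAAAd
gen 1: AdAAdAAAAAAAAddddA
gen 2: dAAdAAddddddddAAAA
gen 3: AAdAAddAAAAAAAAddd
gen 4: AdAAddAAddddddddAA
gen 5: dAAddAAddAAAAAAAAd
gen 6: AAddAAddAAdddddddd
gen 7: AddAAddAAddAAAAAAA
gen 8: ddAAddAAddAAdddddd
gen 9: AAAddAAddAAddAAAAA
gen 10: ddddAAddAAddAAdddd
gen 11: AAAAAddAAddAAddAAA
gen 12: ddddddAAddAAddAAdd
gen 13: AAAAAAAddAAddAAddA
gen 14: ddddddddAAddAAddAA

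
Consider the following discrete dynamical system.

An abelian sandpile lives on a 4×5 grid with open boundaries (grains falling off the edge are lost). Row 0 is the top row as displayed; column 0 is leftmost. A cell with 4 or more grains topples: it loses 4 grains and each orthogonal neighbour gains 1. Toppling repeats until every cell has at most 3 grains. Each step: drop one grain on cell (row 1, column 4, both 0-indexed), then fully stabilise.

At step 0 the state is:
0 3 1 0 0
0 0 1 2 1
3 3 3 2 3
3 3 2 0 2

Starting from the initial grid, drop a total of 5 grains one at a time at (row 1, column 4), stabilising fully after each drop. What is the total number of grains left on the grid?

step 0: 0 3 1 0 0
0 0 1 2 1
3 3 3 2 3
3 3 2 0 2
step 1: 0 3 1 0 0
0 0 1 2 2
3 3 3 2 3
3 3 2 0 2
step 2: 0 3 1 0 0
0 0 1 2 3
3 3 3 2 3
3 3 2 0 2
step 3: 0 3 1 0 1
0 0 1 3 1
3 3 3 3 0
3 3 2 0 3
step 4: 0 3 1 0 1
0 0 1 3 2
3 3 3 3 0
3 3 2 0 3
step 5: 0 3 1 0 1
0 0 1 3 3
3 3 3 3 0
3 3 2 0 3

35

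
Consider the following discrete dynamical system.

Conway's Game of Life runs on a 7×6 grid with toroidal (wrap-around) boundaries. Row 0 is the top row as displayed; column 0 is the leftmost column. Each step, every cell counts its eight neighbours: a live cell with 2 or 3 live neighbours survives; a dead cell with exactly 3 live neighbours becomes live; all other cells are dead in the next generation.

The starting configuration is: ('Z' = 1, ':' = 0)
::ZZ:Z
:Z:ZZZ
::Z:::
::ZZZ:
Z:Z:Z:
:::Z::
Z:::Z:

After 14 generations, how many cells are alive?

k=0  ::ZZ:Z
:Z:ZZZ
::Z:::
::ZZZ:
Z:Z:Z:
:::Z::
Z:::Z:
k=1  :ZZ:::
ZZ:::Z
:Z:::Z
::Z:ZZ
:ZZ:ZZ
:Z:ZZ:
::Z:ZZ
k=2  ::ZZZ:
:::::Z
:ZZ:::
::Z:::
:Z::::
:Z::::
Z:::ZZ
k=3  Z::Z::
:Z::Z:
:ZZ:::
::Z:::
:ZZ:::
:Z:::Z
ZZZ:ZZ
k=4  :::Z::
ZZ:Z::
:ZZZ::
:::Z::
ZZZ:::
:::ZZZ
::ZZZ:
k=5  :Z::::
ZZ:ZZ:
ZZ:ZZ:
Z::Z::
ZZZ::Z
Z::::Z
::Z::Z
k=6  :Z:ZZZ
:::ZZ:
::::::
:::Z::
::Z:Z:
::Z:Z:
:Z:::Z
k=7  :::Z:Z
::ZZ:Z
:::ZZ:
:::Z::
::Z:Z:
:ZZ:ZZ
:Z:::Z
k=8  :::Z:Z
::Z::Z
::::::
::Z:::
:ZZ:ZZ
:ZZ:ZZ
:Z:Z:Z
k=9  :::Z:Z
::::Z:
::::::
:ZZZ::
::::ZZ
::::::
:Z:Z:Z
k=10  Z:ZZ:Z
::::Z:
::ZZ::
::ZZZ:
::ZZZ:
Z::::Z
Z:Z:::
k=11  Z:ZZZZ
:Z::ZZ
::Z:::
:Z::::
:ZZ:::
Z:Z:ZZ
::ZZZ:
k=12  Z:::::
:Z::::
ZZZ:::
:Z::::
::ZZ:Z
Z:::ZZ
::::::
k=13  ::::::
::Z:::
Z:Z:::
:::Z::
:ZZZ:Z
Z::ZZZ
Z:::::
k=14  ::::::
:Z::::
:ZZZ::
Z::ZZ:
:Z:::Z
:::Z::
Z:::Z:

12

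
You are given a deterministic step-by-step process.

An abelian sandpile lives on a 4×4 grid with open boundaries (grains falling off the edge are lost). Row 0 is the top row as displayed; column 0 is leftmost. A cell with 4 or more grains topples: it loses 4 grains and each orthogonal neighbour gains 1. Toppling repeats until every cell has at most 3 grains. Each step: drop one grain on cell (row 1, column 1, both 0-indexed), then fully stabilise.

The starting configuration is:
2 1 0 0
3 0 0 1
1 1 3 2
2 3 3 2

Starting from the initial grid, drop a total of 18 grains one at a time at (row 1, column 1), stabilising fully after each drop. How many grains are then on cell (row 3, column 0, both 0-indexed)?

0

0) 2 1 0 0
3 0 0 1
1 1 3 2
2 3 3 2
1) 2 1 0 0
3 1 0 1
1 1 3 2
2 3 3 2
2) 2 1 0 0
3 2 0 1
1 1 3 2
2 3 3 2
3) 2 1 0 0
3 3 0 1
1 1 3 2
2 3 3 2
4) 3 2 0 0
0 1 1 1
2 2 3 2
2 3 3 2
5) 3 2 0 0
0 2 1 1
2 2 3 2
2 3 3 2
6) 3 2 0 0
0 3 1 1
2 2 3 2
2 3 3 2
7) 3 3 0 0
1 0 2 1
2 3 3 2
2 3 3 2
8) 3 3 0 0
1 1 2 1
2 3 3 2
2 3 3 2
9) 3 3 0 0
1 2 2 1
2 3 3 2
2 3 3 2
10) 3 3 0 0
1 3 2 1
2 3 3 2
2 3 3 2
11) 0 1 2 0
3 3 0 2
3 2 2 3
3 1 1 3
12) 1 2 2 0
1 2 1 2
2 0 3 3
0 3 1 3
13) 1 2 2 0
1 3 1 2
2 0 3 3
0 3 1 3
14) 1 3 2 0
2 0 2 2
2 1 3 3
0 3 1 3
15) 1 3 2 0
2 1 2 2
2 1 3 3
0 3 1 3
16) 1 3 2 0
2 2 2 2
2 1 3 3
0 3 1 3
17) 1 3 2 0
2 3 2 2
2 1 3 3
0 3 1 3
18) 2 0 3 0
3 1 3 2
2 2 3 3
0 3 1 3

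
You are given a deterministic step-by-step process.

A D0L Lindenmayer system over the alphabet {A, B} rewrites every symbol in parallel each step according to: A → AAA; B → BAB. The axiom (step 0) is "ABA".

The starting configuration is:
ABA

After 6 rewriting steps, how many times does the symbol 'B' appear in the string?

step 0: ABA
step 1: AAABABAAA
step 2: AAAAAAAAABABAAABABAAAAAAAAA
step 3: AAAAAAAAAAAAAAAAAAAAAAAAAAABABAAABABAAAAAAAAABABAAABABAAAAAAAAAAAAAAAAAAAAAAAAAAA
step 4: AAAAAAAAAAAAAAAAAAAAAAAAAAAAAAAAAAAAAAAAAAAAAAAAAAAAAAAAAA…AAAAAAAAAAAAAAAAAAAAAAAAAAAAAAAAAAAAAAAAAAAAAAAAAAAAAAAAAA  (len 243)
step 5: AAAAAAAAAAAAAAAAAAAAAAAAAAAAAAAAAAAAAAAAAAAAAAAAAAAAAAAAAA…AAAAAAAAAAAAAAAAAAAAAAAAAAAAAAAAAAAAAAAAAAAAAAAAAAAAAAAAAA  (len 729)
step 6: AAAAAAAAAAAAAAAAAAAAAAAAAAAAAAAAAAAAAAAAAAAAAAAAAAAAAAAAAA…AAAAAAAAAAAAAAAAAAAAAAAAAAAAAAAAAAAAAAAAAAAAAAAAAAAAAAAAAA  (len 2187)

64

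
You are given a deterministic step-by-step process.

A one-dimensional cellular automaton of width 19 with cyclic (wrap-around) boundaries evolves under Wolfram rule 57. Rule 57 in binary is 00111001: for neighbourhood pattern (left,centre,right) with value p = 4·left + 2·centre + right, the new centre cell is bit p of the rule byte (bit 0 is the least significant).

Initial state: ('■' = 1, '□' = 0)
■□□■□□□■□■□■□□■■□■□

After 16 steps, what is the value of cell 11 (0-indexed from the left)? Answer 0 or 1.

0

t=0: ■□□■□□□■□■□■□□■■□■□
t=1: □■□□■■□□■□■□■□■□■□■
t=2: ■□■□■□■□□■□■□■□■□■□
t=3: □■□■□■□■□□■□■□■□■□■
t=4: ■□■□■□■□■□□■□■□■□■□
t=5: □■□■□■□■□■□□■□■□■□■
t=6: ■□■□■□■□■□■□□■□■□■□
t=7: □■□■□■□■□■□■□□■□■□■
t=8: ■□■□■□■□■□■□■□□■□■□
t=9: □■□■□■□■□■□■□■□□■□■
t=10: ■□■□■□■□■□■□■□■□□■□
t=11: □■□■□■□■□■□■□■□■□□■
t=12: ■□■□■□■□■□■□■□■□■□□
t=13: □■□■□■□■□■□■□■□■□■□
t=14: □□■□■□■□■□■□■□■□■□■
t=15: ■□□■□■□■□■□■□■□■□■□
t=16: □■□□■□■□■□■□■□■□■□■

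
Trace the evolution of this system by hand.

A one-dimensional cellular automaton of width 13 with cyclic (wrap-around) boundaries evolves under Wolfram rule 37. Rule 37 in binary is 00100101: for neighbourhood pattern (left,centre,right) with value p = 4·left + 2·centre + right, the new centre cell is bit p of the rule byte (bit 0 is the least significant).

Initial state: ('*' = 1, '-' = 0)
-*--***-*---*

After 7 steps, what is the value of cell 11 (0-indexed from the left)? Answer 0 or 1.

t=0: -*--***-*---*
t=1: **-----**-*-*
t=2: ---***---***-
t=3: **-----*-----
t=4: ---***-*-***-
t=5: **----***----
t=6: ---**-----**-
t=7: **----***----

0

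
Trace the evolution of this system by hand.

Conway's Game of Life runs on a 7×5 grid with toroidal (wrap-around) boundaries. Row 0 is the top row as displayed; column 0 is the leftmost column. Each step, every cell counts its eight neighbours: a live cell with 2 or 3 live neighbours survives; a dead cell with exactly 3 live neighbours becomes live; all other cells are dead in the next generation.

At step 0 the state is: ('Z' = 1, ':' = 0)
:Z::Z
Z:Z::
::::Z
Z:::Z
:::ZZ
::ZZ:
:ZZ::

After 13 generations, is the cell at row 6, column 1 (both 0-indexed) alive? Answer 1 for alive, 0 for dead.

0

0) :Z::Z
Z:Z::
::::Z
Z:::Z
:::ZZ
::ZZ:
:ZZ::
1) :::Z:
ZZ:ZZ
:Z:ZZ
Z::::
Z:Z::
:Z::Z
ZZ:::
2) :::Z:
:Z:::
:Z:Z:
Z:ZZ:
Z:::Z
::Z:Z
ZZZ:Z
3) :::ZZ
:::::
ZZ:ZZ
Z:ZZ:
Z:Z::
::Z::
ZZZ:Z
4) :ZZZZ
::Z::
ZZ:Z:
:::::
::Z:Z
::Z:Z
ZZZ:Z
5) ::::Z
:::::
:ZZ::
ZZZZZ
:::::
::Z:Z
:::::
6) :::::
:::::
::::Z
Z::ZZ
:::::
:::::
:::Z:
7) :::::
:::::
Z::ZZ
Z::ZZ
::::Z
:::::
:::::
8) :::::
::::Z
Z::Z:
:::::
Z::ZZ
:::::
:::::
9) :::::
::::Z
::::Z
Z::Z:
::::Z
::::Z
:::::
10) :::::
:::::
Z::ZZ
Z::Z:
Z::ZZ
:::::
:::::
11) :::::
::::Z
Z::Z:
:ZZ::
Z::Z:
::::Z
:::::
12) :::::
::::Z
ZZZZZ
ZZZZ:
ZZZZZ
::::Z
:::::
13) :::::
:ZZ:Z
:::::
:::::
:::::
:ZZ:Z
:::::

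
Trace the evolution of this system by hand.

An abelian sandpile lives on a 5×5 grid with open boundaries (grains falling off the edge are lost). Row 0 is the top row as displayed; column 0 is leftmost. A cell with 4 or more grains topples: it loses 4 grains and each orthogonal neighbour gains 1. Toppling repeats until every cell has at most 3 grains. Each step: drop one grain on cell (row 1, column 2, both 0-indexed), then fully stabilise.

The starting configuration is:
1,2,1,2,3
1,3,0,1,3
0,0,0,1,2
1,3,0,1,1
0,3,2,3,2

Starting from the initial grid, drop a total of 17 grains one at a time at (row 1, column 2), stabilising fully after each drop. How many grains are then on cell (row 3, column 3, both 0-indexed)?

0) 1,2,1,2,3
1,3,0,1,3
0,0,0,1,2
1,3,0,1,1
0,3,2,3,2
1) 1,2,1,2,3
1,3,1,1,3
0,0,0,1,2
1,3,0,1,1
0,3,2,3,2
2) 1,2,1,2,3
1,3,2,1,3
0,0,0,1,2
1,3,0,1,1
0,3,2,3,2
3) 1,2,1,2,3
1,3,3,1,3
0,0,0,1,2
1,3,0,1,1
0,3,2,3,2
4) 1,3,2,2,3
2,0,1,2,3
0,1,1,1,2
1,3,0,1,1
0,3,2,3,2
5) 1,3,2,2,3
2,0,2,2,3
0,1,1,1,2
1,3,0,1,1
0,3,2,3,2
6) 1,3,2,2,3
2,0,3,2,3
0,1,1,1,2
1,3,0,1,1
0,3,2,3,2
7) 1,3,3,2,3
2,1,0,3,3
0,1,2,1,2
1,3,0,1,1
0,3,2,3,2
8) 1,3,3,2,3
2,1,1,3,3
0,1,2,1,2
1,3,0,1,1
0,3,2,3,2
9) 1,3,3,2,3
2,1,2,3,3
0,1,2,1,2
1,3,0,1,1
0,3,2,3,2
10) 1,3,3,2,3
2,1,3,3,3
0,1,2,1,2
1,3,0,1,1
0,3,2,3,2
11) 2,0,2,1,1
2,3,2,2,1
0,1,3,2,3
1,3,0,1,1
0,3,2,3,2
12) 2,0,2,1,1
2,3,3,2,1
0,1,3,2,3
1,3,0,1,1
0,3,2,3,2
13) 2,1,3,1,1
3,0,2,3,1
0,3,0,3,3
1,3,1,1,1
0,3,2,3,2
14) 2,1,3,1,1
3,0,3,3,1
0,3,0,3,3
1,3,1,1,1
0,3,2,3,2
15) 2,2,0,3,1
3,1,2,1,3
0,3,2,1,0
1,3,1,2,2
0,3,2,3,2
16) 2,2,0,3,1
3,1,3,1,3
0,3,2,1,0
1,3,1,2,2
0,3,2,3,2
17) 2,2,1,3,1
3,2,0,2,3
0,3,3,1,0
1,3,1,2,2
0,3,2,3,2

2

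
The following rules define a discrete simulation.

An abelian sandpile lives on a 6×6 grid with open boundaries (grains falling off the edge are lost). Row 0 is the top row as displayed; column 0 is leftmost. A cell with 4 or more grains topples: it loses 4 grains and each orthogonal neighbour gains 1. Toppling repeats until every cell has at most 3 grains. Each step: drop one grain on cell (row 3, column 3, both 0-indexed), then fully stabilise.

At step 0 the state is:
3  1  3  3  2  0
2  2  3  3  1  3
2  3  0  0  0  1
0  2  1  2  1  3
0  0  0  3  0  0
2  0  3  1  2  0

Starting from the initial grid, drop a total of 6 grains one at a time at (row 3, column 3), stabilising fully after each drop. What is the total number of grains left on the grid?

58

k=0  3  1  3  3  2  0
2  2  3  3  1  3
2  3  0  0  0  1
0  2  1  2  1  3
0  0  0  3  0  0
2  0  3  1  2  0
k=1  3  1  3  3  2  0
2  2  3  3  1  3
2  3  0  0  0  1
0  2  1  3  1  3
0  0  0  3  0  0
2  0  3  1  2  0
k=2  3  1  3  3  2  0
2  2  3  3  1  3
2  3  0  1  0  1
0  2  2  1  2  3
0  0  1  0  1  0
2  0  3  2  2  0
k=3  3  1  3  3  2  0
2  2  3  3  1  3
2  3  0  1  0  1
0  2  2  2  2  3
0  0  1  0  1  0
2  0  3  2  2  0
k=4  3  1  3  3  2  0
2  2  3  3  1  3
2  3  0  1  0  1
0  2  2  3  2  3
0  0  1  0  1  0
2  0  3  2  2  0
k=5  3  1  3  3  2  0
2  2  3  3  1  3
2  3  0  2  0  1
0  2  3  0  3  3
0  0  1  1  1  0
2  0  3  2  2  0
k=6  3  1  3  3  2  0
2  2  3  3  1  3
2  3  0  2  0  1
0  2  3  1  3  3
0  0  1  1  1  0
2  0  3  2  2  0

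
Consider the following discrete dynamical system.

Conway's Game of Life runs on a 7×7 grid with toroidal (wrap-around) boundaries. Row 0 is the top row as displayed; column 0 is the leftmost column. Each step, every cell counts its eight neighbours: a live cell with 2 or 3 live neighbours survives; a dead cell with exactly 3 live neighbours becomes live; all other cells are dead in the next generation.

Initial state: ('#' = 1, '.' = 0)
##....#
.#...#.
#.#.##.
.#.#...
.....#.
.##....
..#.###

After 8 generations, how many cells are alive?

9

[0] ##....#
.#...#.
#.#.##.
.#.#...
.....#.
.##....
..#.###
[1] .##.#..
..#.##.
#.#####
.###.##
.#.....
.####.#
..##.##
[2] .#....#
#......
#......
.......
......#
.#..#.#
......#
[3] ......#
##....#
.......
.......
#....#.
......#
......#
[4] .....##
#.....#
#......
.......
......#
#....##
#....##
[5] .......
#....#.
#.....#
.......
#....##
.......
....#..
[6] .......
#......
#.....#
.....#.
......#
.....##
.......
[7] .......
#.....#
#.....#
#....#.
......#
.....##
.......
[8] .......
#.....#
.#...#.
#....#.
#......
.....##
.......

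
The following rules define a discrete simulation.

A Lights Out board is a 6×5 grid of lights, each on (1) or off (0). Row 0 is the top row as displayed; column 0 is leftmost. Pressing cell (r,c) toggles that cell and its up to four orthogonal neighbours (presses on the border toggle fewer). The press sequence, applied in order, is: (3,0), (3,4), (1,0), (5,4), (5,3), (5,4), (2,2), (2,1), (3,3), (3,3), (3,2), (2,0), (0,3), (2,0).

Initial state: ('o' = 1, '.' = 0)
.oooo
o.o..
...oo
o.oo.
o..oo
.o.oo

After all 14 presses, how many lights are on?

gen 0: .oooo
o.o..
...oo
o.oo.
o..oo
.o.oo
gen 1: .oooo
o.o..
o..oo
.ooo.
...oo
.o.oo
gen 2: .oooo
o.o..
o..o.
.oo.o
...o.
.o.oo
gen 3: ooooo
.oo..
...o.
.oo.o
...o.
.o.oo
gen 4: ooooo
.oo..
...o.
.oo.o
...oo
.o...
gen 5: ooooo
.oo..
...o.
.oo.o
....o
.oooo
gen 6: ooooo
.oo..
...o.
.oo.o
.....
.oo..
gen 7: ooooo
.o...
.oo..
.o..o
.....
.oo..
gen 8: ooooo
.....
o....
....o
.....
.oo..
gen 9: ooooo
.....
o..o.
..oo.
...o.
.oo..
gen 10: ooooo
.....
o....
....o
.....
.oo..
gen 11: ooooo
.....
o.o..
.oooo
..o..
.oo..
gen 12: ooooo
o....
.oo..
ooooo
..o..
.oo..
gen 13: oo...
o..o.
.oo..
ooooo
..o..
.oo..
gen 14: oo...
...o.
o.o..
.oooo
..o..
.oo..

12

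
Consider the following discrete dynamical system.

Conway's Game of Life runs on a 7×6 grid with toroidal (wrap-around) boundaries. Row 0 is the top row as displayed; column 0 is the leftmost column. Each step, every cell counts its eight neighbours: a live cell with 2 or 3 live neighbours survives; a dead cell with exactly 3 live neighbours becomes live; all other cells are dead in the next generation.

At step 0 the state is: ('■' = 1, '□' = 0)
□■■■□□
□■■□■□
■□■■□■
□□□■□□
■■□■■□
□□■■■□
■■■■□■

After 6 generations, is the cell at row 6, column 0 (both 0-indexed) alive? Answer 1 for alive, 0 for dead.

0

0) □■■■□□
□■■□■□
■□■■□■
□□□■□□
■■□■■□
□□■■■□
■■■■□■
1) □□□□□■
□□□□■■
■□□□□■
□□□□□□
□■□□□■
□□□□□□
■□□□□■
2) □□□□□□
□□□□■□
■□□□■■
□□□□□■
□□□□□□
□□□□□■
■□□□□■
3) □□□□□■
□□□□■□
■□□□■□
■□□□■■
□□□□□□
■□□□□■
■□□□□■
4) ■□□□■■
□□□□■□
■□□■■□
■□□□■□
□□□□■□
■□□□□■
□□□□■□
5) □□□■■□
■□□□□□
□□□■■□
□□□□■□
■□□□■□
□□□□■■
□□□□■□
6) □□□■■■
□□□□□■
□□□■■■
□□□□■□
□□□■■□
□□□■■□
□□□□□□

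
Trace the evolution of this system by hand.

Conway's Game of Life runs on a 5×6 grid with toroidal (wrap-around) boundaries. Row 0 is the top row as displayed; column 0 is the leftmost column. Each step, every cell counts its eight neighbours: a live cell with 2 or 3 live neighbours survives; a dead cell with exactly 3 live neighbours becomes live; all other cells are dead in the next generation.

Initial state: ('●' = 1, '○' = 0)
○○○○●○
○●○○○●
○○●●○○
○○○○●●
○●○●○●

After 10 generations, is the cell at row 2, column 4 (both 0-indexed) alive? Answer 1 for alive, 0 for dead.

[0] ○○○○●○
○●○○○●
○○●●○○
○○○○●●
○●○●○●
[1] ○○●○●●
○○●●●○
●○●●○●
●○○○○●
●○○●○●
[2] ●●●○○○
●○○○○○
●○●○○○
○○●●○○
○●○●○○
[3] ●○●○○○
●○●○○●
○○●●○○
○○○●○○
●○○●○○
[4] ●○●●○○
●○●○○●
○●●●●○
○○○●●○
○●●●○○
[5] ●○○○●●
●○○○○●
●●○○○○
○○○○○○
○●○○○○
[6] ○●○○●○
○○○○●○
●●○○○●
●●○○○○
●○○○○●
[7] ●○○○●○
○●○○●○
○●○○○●
○○○○○○
○○○○○●
[8] ●○○○●○
○●○○●○
●○○○○○
●○○○○○
○○○○○●
[9] ●○○○●○
●●○○○○
●●○○○●
●○○○○●
●○○○○●
[10] ○○○○○○
○○○○○○
○○○○○○
○○○○●○
○●○○●○

0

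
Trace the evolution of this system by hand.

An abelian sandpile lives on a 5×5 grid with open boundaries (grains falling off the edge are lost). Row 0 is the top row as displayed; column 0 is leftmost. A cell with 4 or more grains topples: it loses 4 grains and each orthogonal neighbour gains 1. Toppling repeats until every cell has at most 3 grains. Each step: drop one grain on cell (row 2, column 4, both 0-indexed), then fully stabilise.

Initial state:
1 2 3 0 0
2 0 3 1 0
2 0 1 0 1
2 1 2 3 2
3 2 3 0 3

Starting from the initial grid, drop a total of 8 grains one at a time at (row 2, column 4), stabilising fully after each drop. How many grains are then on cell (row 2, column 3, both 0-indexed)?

t=0: 1 2 3 0 0
2 0 3 1 0
2 0 1 0 1
2 1 2 3 2
3 2 3 0 3
t=1: 1 2 3 0 0
2 0 3 1 0
2 0 1 0 2
2 1 2 3 2
3 2 3 0 3
t=2: 1 2 3 0 0
2 0 3 1 0
2 0 1 0 3
2 1 2 3 2
3 2 3 0 3
t=3: 1 2 3 0 0
2 0 3 1 1
2 0 1 1 0
2 1 2 3 3
3 2 3 0 3
t=4: 1 2 3 0 0
2 0 3 1 1
2 0 1 1 1
2 1 2 3 3
3 2 3 0 3
t=5: 1 2 3 0 0
2 0 3 1 1
2 0 1 1 2
2 1 2 3 3
3 2 3 0 3
t=6: 1 2 3 0 0
2 0 3 1 1
2 0 1 1 3
2 1 2 3 3
3 2 3 0 3
t=7: 1 2 3 0 0
2 0 3 1 2
2 0 1 3 1
2 1 3 0 2
3 2 3 2 0
t=8: 1 2 3 0 0
2 0 3 1 2
2 0 1 3 2
2 1 3 0 2
3 2 3 2 0

3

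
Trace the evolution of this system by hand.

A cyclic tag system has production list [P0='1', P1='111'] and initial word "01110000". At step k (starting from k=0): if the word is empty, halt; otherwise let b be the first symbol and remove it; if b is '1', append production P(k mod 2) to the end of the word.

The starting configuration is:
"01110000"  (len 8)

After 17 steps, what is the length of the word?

15

[0] "01110000"  (len 8)
[1] "1110000"  (len 7)
[2] "110000111"  (len 9)
[3] "100001111"  (len 9)
[4] "00001111111"  (len 11)
[5] "0001111111"  (len 10)
[6] "001111111"  (len 9)
[7] "01111111"  (len 8)
[8] "1111111"  (len 7)
[9] "1111111"  (len 7)
[10] "111111111"  (len 9)
[11] "111111111"  (len 9)
[12] "11111111111"  (len 11)
[13] "11111111111"  (len 11)
[14] "1111111111111"  (len 13)
[15] "1111111111111"  (len 13)
[16] "111111111111111"  (len 15)
[17] "111111111111111"  (len 15)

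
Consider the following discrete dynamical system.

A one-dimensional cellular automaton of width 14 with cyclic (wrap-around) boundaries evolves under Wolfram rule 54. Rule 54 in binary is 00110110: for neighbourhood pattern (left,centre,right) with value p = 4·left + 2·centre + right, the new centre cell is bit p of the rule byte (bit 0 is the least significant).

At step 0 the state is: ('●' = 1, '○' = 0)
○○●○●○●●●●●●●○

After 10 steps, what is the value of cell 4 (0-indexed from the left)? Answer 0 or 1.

0

step 0: ○○●○●○●●●●●●●○
step 1: ○●●●●●○○○○○○○●
step 2: ●○○○○○●○○○○○●●
step 3: ○●○○○●●●○○○●○○
step 4: ●●●○●○○○●○●●●○
step 5: ○○○●●●○●●●○○○●
step 6: ●○●○○○●○○○●○●●
step 7: ○●●●○●●●○●●●○○
step 8: ●○○○●○○○●○○○●○
step 9: ●●○●●●○●●●○●●●
step 10: ○○●○○○●○○○●○○○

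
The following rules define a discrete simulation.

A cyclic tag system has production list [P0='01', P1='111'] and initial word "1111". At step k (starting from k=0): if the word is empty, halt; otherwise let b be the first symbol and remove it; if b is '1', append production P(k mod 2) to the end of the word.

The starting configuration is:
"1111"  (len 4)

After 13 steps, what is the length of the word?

gen 0: "1111"  (len 4)
gen 1: "11101"  (len 5)
gen 2: "1101111"  (len 7)
gen 3: "10111101"  (len 8)
gen 4: "0111101111"  (len 10)
gen 5: "111101111"  (len 9)
gen 6: "11101111111"  (len 11)
gen 7: "110111111101"  (len 12)
gen 8: "10111111101111"  (len 14)
gen 9: "011111110111101"  (len 15)
gen 10: "11111110111101"  (len 14)
gen 11: "111111011110101"  (len 15)
gen 12: "11111011110101111"  (len 17)
gen 13: "111101111010111101"  (len 18)

18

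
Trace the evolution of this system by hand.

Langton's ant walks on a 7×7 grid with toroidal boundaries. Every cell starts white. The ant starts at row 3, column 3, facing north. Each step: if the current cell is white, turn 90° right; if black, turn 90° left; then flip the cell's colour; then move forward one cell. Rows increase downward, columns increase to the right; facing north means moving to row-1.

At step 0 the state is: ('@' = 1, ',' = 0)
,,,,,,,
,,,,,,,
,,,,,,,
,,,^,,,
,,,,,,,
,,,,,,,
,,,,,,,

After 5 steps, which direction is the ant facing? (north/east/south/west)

k=0  ,,,,,,,
,,,,,,,
,,,,,,,
,,,^,,,
,,,,,,,
,,,,,,,
,,,,,,,
k=1  ,,,,,,,
,,,,,,,
,,,,,,,
,,,@>,,
,,,,,,,
,,,,,,,
,,,,,,,
k=2  ,,,,,,,
,,,,,,,
,,,,,,,
,,,@@,,
,,,,v,,
,,,,,,,
,,,,,,,
k=3  ,,,,,,,
,,,,,,,
,,,,,,,
,,,@@,,
,,,<@,,
,,,,,,,
,,,,,,,
k=4  ,,,,,,,
,,,,,,,
,,,,,,,
,,,^@,,
,,,@@,,
,,,,,,,
,,,,,,,
k=5  ,,,,,,,
,,,,,,,
,,,,,,,
,,<,@,,
,,,@@,,
,,,,,,,
,,,,,,,

west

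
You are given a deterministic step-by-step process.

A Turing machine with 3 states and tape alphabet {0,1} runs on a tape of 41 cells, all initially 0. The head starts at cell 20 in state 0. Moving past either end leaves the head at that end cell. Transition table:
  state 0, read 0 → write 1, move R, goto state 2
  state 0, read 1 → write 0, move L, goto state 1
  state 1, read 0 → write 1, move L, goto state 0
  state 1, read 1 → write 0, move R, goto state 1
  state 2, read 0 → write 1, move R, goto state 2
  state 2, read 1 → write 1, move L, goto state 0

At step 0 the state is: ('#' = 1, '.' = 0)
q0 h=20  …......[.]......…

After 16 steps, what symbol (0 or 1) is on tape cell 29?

[0] q0 h=20  …......[.]......…
[1] q2 h=21  ….....#[.]......…
[2] q2 h=22  …....##[.]......…
[3] q2 h=23  …...###[.]......…
[4] q2 h=24  …..####[.]......…
[5] q2 h=25  ….#####[.]......…
[6] q2 h=26  …######[.]......…
[7] q2 h=27  …######[.]......…
[8] q2 h=28  …######[.]......…
[9] q2 h=29  …######[.]......…
[10] q2 h=30  …######[.]......…
[11] q2 h=31  …######[.]......…
[12] q2 h=32  …######[.]......…
[13] q2 h=33  …######[.]......…
[14] q2 h=34  …######[.]......|
[15] q2 h=35  …######[.].....|
[16] q2 h=36  …######[.]....|

1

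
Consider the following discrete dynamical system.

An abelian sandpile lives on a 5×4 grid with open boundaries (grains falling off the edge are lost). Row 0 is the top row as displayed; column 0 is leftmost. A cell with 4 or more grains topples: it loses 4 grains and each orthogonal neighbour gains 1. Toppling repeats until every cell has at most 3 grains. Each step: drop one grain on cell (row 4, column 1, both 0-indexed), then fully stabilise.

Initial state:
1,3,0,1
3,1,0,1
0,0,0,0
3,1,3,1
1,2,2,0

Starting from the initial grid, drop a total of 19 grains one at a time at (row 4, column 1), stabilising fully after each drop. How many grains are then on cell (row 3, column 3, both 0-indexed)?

2

k=0  1,3,0,1
3,1,0,1
0,0,0,0
3,1,3,1
1,2,2,0
k=1  1,3,0,1
3,1,0,1
0,0,0,0
3,1,3,1
1,3,2,0
k=2  1,3,0,1
3,1,0,1
0,0,0,0
3,2,3,1
2,0,3,0
k=3  1,3,0,1
3,1,0,1
0,0,0,0
3,2,3,1
2,1,3,0
k=4  1,3,0,1
3,1,0,1
0,0,0,0
3,2,3,1
2,2,3,0
k=5  1,3,0,1
3,1,0,1
0,0,0,0
3,2,3,1
2,3,3,0
k=6  1,3,0,1
3,1,0,1
1,1,1,0
1,1,1,2
0,3,1,1
k=7  1,3,0,1
3,1,0,1
1,1,1,0
1,2,1,2
1,0,2,1
k=8  1,3,0,1
3,1,0,1
1,1,1,0
1,2,1,2
1,1,2,1
k=9  1,3,0,1
3,1,0,1
1,1,1,0
1,2,1,2
1,2,2,1
k=10  1,3,0,1
3,1,0,1
1,1,1,0
1,2,1,2
1,3,2,1
k=11  1,3,0,1
3,1,0,1
1,1,1,0
1,3,1,2
2,0,3,1
k=12  1,3,0,1
3,1,0,1
1,1,1,0
1,3,1,2
2,1,3,1
k=13  1,3,0,1
3,1,0,1
1,1,1,0
1,3,1,2
2,2,3,1
k=14  1,3,0,1
3,1,0,1
1,1,1,0
1,3,1,2
2,3,3,1
k=15  1,3,0,1
3,1,0,1
1,2,1,0
2,0,3,2
3,2,0,2
k=16  1,3,0,1
3,1,0,1
1,2,1,0
2,0,3,2
3,3,0,2
k=17  1,3,0,1
3,1,0,1
1,2,1,0
3,1,3,2
0,1,1,2
k=18  1,3,0,1
3,1,0,1
1,2,1,0
3,1,3,2
0,2,1,2
k=19  1,3,0,1
3,1,0,1
1,2,1,0
3,1,3,2
0,3,1,2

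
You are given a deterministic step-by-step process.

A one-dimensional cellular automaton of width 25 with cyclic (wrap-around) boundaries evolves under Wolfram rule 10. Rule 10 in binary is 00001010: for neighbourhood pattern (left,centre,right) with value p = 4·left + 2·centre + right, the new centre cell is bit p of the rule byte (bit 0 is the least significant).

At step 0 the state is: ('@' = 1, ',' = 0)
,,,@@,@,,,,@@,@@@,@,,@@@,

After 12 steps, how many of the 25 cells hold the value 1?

7

0) ,,,@@,@,,,,@@,@@@,@,,@@@,
1) ,,@@,,,,,,@@,,@,,,,,@@,,,
2) ,@@,,,,,,@@,,@,,,,,@@,,,,
3) @@,,,,,,@@,,@,,,,,@@,,,,,
4) @,,,,,,@@,,@,,,,,@@,,,,,@
5) ,,,,,,@@,,@,,,,,@@,,,,,@@
6) ,,,,,@@,,@,,,,,@@,,,,,@@,
7) ,,,,@@,,@,,,,,@@,,,,,@@,,
8) ,,,@@,,@,,,,,@@,,,,,@@,,,
9) ,,@@,,@,,,,,@@,,,,,@@,,,,
10) ,@@,,@,,,,,@@,,,,,@@,,,,,
11) @@,,@,,,,,@@,,,,,@@,,,,,,
12) @,,@,,,,,@@,,,,,@@,,,,,,@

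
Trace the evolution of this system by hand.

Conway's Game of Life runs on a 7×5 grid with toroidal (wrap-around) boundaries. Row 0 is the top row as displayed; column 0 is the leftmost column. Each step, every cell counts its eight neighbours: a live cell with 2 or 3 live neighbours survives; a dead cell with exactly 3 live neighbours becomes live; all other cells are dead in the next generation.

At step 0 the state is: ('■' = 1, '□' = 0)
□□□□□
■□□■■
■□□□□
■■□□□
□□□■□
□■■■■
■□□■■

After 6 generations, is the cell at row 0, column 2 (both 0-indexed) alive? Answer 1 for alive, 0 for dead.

1

gen 0: □□□□□
■□□■■
■□□□□
■■□□□
□□□■□
□■■■■
■□□■■
gen 1: □□□□□
■□□□■
□□□□□
■■□□■
□□□■□
□■□□□
■■□□□
gen 2: □■□□■
□□□□□
□■□□□
■□□□■
□■■□■
■■■□□
■■□□□
gen 3: □■□□□
■□□□□
■□□□□
□□■■■
□□■□■
□□□■■
□□□□■
gen 4: ■□□□□
■■□□□
■■□■□
■■■□■
■□■□□
■□□□■
■□□■■
gen 5: □□□□□
□□■□□
□□□■□
□□□□□
□□■□□
□□□□□
□■□■□
gen 6: □□■□□
□□□□□
□□□□□
□□□□□
□□□□□
□□■□□
□□□□□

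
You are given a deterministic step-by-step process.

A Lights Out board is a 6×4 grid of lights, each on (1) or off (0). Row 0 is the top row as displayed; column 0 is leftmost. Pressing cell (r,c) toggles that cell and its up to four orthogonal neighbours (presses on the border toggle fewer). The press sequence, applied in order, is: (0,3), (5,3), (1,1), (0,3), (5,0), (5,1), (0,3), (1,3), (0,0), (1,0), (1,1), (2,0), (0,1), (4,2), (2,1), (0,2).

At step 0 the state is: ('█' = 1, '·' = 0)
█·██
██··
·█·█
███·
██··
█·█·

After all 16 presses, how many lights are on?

[0] █·██
██··
·█·█
███·
██··
█·█·
[1] █···
██·█
·█·█
███·
██··
█·█·
[2] █···
██·█
·█·█
███·
██·█
█··█
[3] ██··
··██
···█
███·
██·█
█··█
[4] ████
··█·
···█
███·
██·█
█··█
[5] ████
··█·
···█
███·
·█·█
·█·█
[6] ████
··█·
···█
███·
···█
█·██
[7] ██··
··██
···█
███·
···█
█·██
[8] ██·█
····
····
███·
···█
█·██
[9] ···█
█···
····
███·
···█
█·██
[10] █··█
·█··
█···
███·
···█
█·██
[11] ██·█
█·█·
██··
███·
···█
█·██
[12] ██·█
··█·
····
·██·
···█
█·██
[13] ··██
·██·
····
·██·
···█
█·██
[14] ··██
·██·
····
·█··
·██·
█··█
[15] ··██
··█·
███·
····
·██·
█··█
[16] ·█··
····
███·
····
·██·
█··█

8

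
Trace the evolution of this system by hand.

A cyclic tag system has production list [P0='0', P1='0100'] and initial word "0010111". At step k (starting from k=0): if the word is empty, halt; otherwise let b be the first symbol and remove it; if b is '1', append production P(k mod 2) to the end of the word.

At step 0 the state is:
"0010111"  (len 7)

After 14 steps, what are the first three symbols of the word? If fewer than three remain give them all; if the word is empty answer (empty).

0

gen 0: "0010111"  (len 7)
gen 1: "010111"  (len 6)
gen 2: "10111"  (len 5)
gen 3: "01110"  (len 5)
gen 4: "1110"  (len 4)
gen 5: "1100"  (len 4)
gen 6: "1000100"  (len 7)
gen 7: "0001000"  (len 7)
gen 8: "001000"  (len 6)
gen 9: "01000"  (len 5)
gen 10: "1000"  (len 4)
gen 11: "0000"  (len 4)
gen 12: "000"  (len 3)
gen 13: "00"  (len 2)
gen 14: "0"  (len 1)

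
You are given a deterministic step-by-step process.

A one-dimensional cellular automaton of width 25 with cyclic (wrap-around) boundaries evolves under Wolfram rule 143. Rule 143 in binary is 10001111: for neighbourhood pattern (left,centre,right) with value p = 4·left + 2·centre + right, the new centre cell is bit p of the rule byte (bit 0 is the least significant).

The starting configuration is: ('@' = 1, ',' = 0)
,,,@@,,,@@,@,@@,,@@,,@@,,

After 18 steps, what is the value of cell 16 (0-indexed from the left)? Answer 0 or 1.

0) ,,,@@,,,@@,@,@@,,@@,,@@,,
1) @@@@,,@@@,,@,@,,@@,,@@,,@
2) @@@,,@@@,,@@,@,@@,,@@,,@@
3) @@,,@@@,,@@,,@,@,,@@,,@@@
4) @,,@@@,,@@,,@@,@,@@,,@@@@
5) ,,@@@,,@@,,@@,,@,@,,@@@@@
6) ,@@@,,@@,,@@,,@@,@,@@@@@,
7) @@@,,@@,,@@,,@@,,@,@@@@,,
8) @@,,@@,,@@,,@@,,@@,@@@,,@
9) @,,@@,,@@,,@@,,@@,,@@,,@@
10) ,,@@,,@@,,@@,,@@,,@@,,@@@
11) ,@@,,@@,,@@,,@@,,@@,,@@@,
12) @@,,@@,,@@,,@@,,@@,,@@@,,
13) @,,@@,,@@,,@@,,@@,,@@@,,@
14) ,,@@,,@@,,@@,,@@,,@@@,,@@
15) ,@@,,@@,,@@,,@@,,@@@,,@@,
16) @@,,@@,,@@,,@@,,@@@,,@@,,
17) @,,@@,,@@,,@@,,@@@,,@@,,@
18) ,,@@,,@@,,@@,,@@@,,@@,,@@

1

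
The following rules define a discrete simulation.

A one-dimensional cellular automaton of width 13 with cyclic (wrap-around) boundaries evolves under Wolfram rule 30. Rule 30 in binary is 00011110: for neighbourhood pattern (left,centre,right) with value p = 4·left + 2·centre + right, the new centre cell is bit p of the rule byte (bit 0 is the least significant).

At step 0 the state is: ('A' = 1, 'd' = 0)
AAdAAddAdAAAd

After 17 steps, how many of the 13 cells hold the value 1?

t=0: AAdAAddAdAAAd
t=1: AddAdAAAdAddd
t=2: AAAAdAdddAAdA
t=3: dddddAAdAAddA
t=4: AdddAAddAdAAA
t=5: dAdAAdAAAdAdd
t=6: AAdAddAdddAAd
t=7: AddAAAAAdAAdd
t=8: AAAAdddddAdAA
t=9: ddddAdddAAdAd
t=10: dddAAAdAAddAA
t=11: AdAAdddAdAAAd
t=12: AdAdAdAAdAddd
t=13: AdAdAdAddAAdA
t=14: ddAdAdAAAAddA
t=15: AAAdAdAdddAAA
t=16: ddddAdAAdAAdd
t=17: dddAAdAddAdAd

5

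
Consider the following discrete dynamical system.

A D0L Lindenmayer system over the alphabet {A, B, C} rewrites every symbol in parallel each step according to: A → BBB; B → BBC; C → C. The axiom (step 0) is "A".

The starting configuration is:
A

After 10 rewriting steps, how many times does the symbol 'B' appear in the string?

[0] A
[1] BBB
[2] BBCBBCBBC
[3] BBCBBCCBBCBBCCBBCBBCC
[4] BBCBBCCBBCBBCCCBBCBBCCBBCBBCCCBBCBBCCBBCBBCCC
[5] BBCBBCCBBCBBCCCBBCBBCCBBCBBCCCCBBCBBCCBBCBBCCCBBCBBCCBBCBBCCCCBBCBBCCBBCBBCCCBBCBBCCBBCBBCCCC
[6] BBCBBCCBBCBBCCCBBCBBCCBBCBBCCCCBBCBBCCBBCBBCCCBBCBBCCBBCBB…CCBBCBBCCCBBCBBCCBBCBBCCCCBBCBBCCBBCBBCCCBBCBBCCBBCBBCCCCC  (len 189)
[7] BBCBBCCBBCBBCCCBBCBBCCBBCBBCCCCBBCBBCCBBCBBCCCBBCBBCCBBCBB…CBBCBBCCCBBCBBCCBBCBBCCCCBBCBBCCBBCBBCCCBBCBBCCBBCBBCCCCCC  (len 381)
[8] BBCBBCCBBCBBCCCBBCBBCCBBCBBCCCCBBCBBCCBBCBBCCCBBCBBCCBBCBB…BBCBBCCCBBCBBCCBBCBBCCCCBBCBBCCBBCBBCCCBBCBBCCBBCBBCCCCCCC  (len 765)
[9] BBCBBCCBBCBBCCCBBCBBCCBBCBBCCCCBBCBBCCBBCBBCCCBBCBBCCBBCBB…BCBBCCCBBCBBCCBBCBBCCCCBBCBBCCBBCBBCCCBBCBBCCBBCBBCCCCCCCC  (len 1533)
[10] BBCBBCCBBCBBCCCBBCBBCCBBCBBCCCCBBCBBCCBBCBBCCCBBCBBCCBBCBB…CBBCCCBBCBBCCBBCBBCCCCBBCBBCCBBCBBCCCBBCBBCCBBCBBCCCCCCCCC  (len 3069)

1536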